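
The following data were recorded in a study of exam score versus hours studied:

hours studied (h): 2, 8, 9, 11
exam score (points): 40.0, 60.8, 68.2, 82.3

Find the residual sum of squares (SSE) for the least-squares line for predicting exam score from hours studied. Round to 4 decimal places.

n = 4, Σx = 30, Σy = 251.3, Σxy = 2085.5, Σx² = 270, Σy² = 16721.17
Sxx = Σx² − (Σx)²/n = 270 − 225 = 45
Sxy = Σxy − (Σx)(Σy)/n = 2085.5 − 1884.75 = 200.75
Syy = Σy² − (Σy)²/n = 16721.17 − 15787.9225 = 933.2475
b = Sxy/Sxx = 200.75/45 = 4.461111
SSE = Syy − b·Sxy = 933.2475 − 4.461111·200.75 = 37.679444

37.6794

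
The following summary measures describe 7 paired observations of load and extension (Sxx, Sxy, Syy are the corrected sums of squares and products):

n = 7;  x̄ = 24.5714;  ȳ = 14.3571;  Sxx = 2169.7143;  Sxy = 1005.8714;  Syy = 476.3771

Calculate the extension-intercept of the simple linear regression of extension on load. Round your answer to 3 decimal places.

b = Sxy/Sxx = 1005.8714/2169.7143 = 0.463596
a = ȳ − b·x̄ = 14.3571 − 0.463596·24.5714 = 2.965891

2.966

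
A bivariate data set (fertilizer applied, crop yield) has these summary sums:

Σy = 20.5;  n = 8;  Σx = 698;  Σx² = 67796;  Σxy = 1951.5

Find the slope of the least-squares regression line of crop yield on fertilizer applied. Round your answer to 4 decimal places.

0.0236

Sxx = Σx² − (Σx)²/n = 67796 − 60900.5 = 6895.5
Sxy = Σxy − (Σx)(Σy)/n = 1951.5 − 1788.625 = 162.875
b = Sxy/Sxx = 162.875/6895.5 = 0.023620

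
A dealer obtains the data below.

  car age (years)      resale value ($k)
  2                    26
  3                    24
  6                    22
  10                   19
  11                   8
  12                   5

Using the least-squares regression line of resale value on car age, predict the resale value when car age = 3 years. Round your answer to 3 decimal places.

25.336

n = 6, Σx = 44, Σy = 104, Σxy = 594, Σx² = 414
Sxx = Σx² − (Σx)²/n = 414 − 322.666667 = 91.333333
Sxy = Σxy − (Σx)(Σy)/n = 594 − 762.666667 = -168.666667
b = Sxy/Sxx = -168.666667/91.333333 = -1.846715
a = ȳ − b·x̄ = 17.333333 − (-1.846715)·7.333333 = 30.875912
ŷ(3) = a + b·3 = 30.875912 + (-1.846715)·3 = 25.335766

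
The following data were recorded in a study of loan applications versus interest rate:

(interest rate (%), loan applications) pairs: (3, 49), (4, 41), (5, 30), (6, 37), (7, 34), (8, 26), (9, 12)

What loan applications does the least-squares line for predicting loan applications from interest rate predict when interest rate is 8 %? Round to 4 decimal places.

22.9286

n = 7, Σx = 42, Σy = 229, Σxy = 1237, Σx² = 280
Sxx = Σx² − (Σx)²/n = 280 − 252 = 28
Sxy = Σxy − (Σx)(Σy)/n = 1237 − 1374 = -137
b = Sxy/Sxx = -137/28 = -4.892857
a = ȳ − b·x̄ = 32.714286 − (-4.892857)·6 = 62.071429
ŷ(8) = a + b·8 = 62.071429 + (-4.892857)·8 = 22.928571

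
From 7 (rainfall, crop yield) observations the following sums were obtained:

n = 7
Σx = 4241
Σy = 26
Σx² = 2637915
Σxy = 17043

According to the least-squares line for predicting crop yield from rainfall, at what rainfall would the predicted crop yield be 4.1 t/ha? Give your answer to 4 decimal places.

626.3200

Sxx = Σx² − (Σx)²/n = 2637915 − 2569440.142857 = 68474.857143
Sxy = Σxy − (Σx)(Σy)/n = 17043 − 15752.285714 = 1290.714286
b = Sxy/Sxx = 1290.714286/68474.857143 = 0.018849
a = ȳ − b·x̄ = 3.714286 − 0.018849·605.857143 = -7.705796
Set a + b·x = 4.1: x = (4.1 − (-7.705796)) / 0.018849 = 626.320022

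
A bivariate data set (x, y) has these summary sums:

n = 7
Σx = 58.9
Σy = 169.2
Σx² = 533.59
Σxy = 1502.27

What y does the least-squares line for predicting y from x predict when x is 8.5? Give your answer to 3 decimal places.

Sxx = Σx² − (Σx)²/n = 533.59 − 495.601429 = 37.988571
Sxy = Σxy − (Σx)(Σy)/n = 1502.27 − 1423.697143 = 78.572857
b = Sxy/Sxx = 78.572857/37.988571 = 2.068329
a = ȳ − b·x̄ = 24.171429 − 2.068329·8.414286 = 6.767919
ŷ(8.5) = a + b·8.5 = 6.767919 + 2.068329·8.5 = 24.348714

24.349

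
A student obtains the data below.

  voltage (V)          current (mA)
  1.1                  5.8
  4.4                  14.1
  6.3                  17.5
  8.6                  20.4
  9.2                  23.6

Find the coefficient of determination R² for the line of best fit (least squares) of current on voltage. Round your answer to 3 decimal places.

n = 5, Σx = 29.6, Σy = 81.4, Σxy = 571.23, Σx² = 218.86, Σy² = 1511.82
Sxx = Σx² − (Σx)²/n = 218.86 − 175.232 = 43.628
Sxy = Σxy − (Σx)(Σy)/n = 571.23 − 481.888 = 89.342
Syy = Σy² − (Σy)²/n = 1511.82 − 1325.192 = 186.628
R² = Sxy²/(Sxx·Syy) = (89.342)²/(43.628·186.628) = 0.980323

0.980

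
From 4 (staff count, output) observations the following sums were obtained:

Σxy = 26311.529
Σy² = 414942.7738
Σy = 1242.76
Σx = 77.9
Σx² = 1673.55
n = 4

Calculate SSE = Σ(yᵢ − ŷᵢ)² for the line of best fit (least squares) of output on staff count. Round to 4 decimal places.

Sxx = Σx² − (Σx)²/n = 1673.55 − 1517.1025 = 156.4475
Sxy = Σxy − (Σx)(Σy)/n = 26311.529 − 24202.751 = 2108.778
Syy = Σy² − (Σy)²/n = 414942.7738 − 386113.1044 = 28829.6694
b = Sxy/Sxx = 2108.778/156.4475 = 13.479142
SSE = Syy − b·Sxy = 28829.6694 − 13.479142·2108.778 = 405.152209

405.1522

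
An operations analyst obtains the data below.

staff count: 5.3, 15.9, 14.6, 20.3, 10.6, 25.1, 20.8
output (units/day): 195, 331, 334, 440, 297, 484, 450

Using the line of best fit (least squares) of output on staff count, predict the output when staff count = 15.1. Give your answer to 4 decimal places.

n = 7, Σx = 112.6, Σy = 2531, Σxy = 44761.4, Σx² = 2081.16
Sxx = Σx² − (Σx)²/n = 2081.16 − 1811.251429 = 269.908571
Sxy = Σxy − (Σx)(Σy)/n = 44761.4 − 40712.942857 = 4048.457143
b = Sxy/Sxx = 4048.457143/269.908571 = 14.999365
a = ȳ − b·x̄ = 361.571429 − 14.999365·16.085714 = 120.295931
ŷ(15.1) = a + b·15.1 = 120.295931 + 14.999365·15.1 = 346.786340

346.7863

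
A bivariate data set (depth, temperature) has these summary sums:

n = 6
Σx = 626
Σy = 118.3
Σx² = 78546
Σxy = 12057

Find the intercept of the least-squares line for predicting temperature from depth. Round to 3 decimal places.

21.969

Sxx = Σx² − (Σx)²/n = 78546 − 65312.666667 = 13233.333333
Sxy = Σxy − (Σx)(Σy)/n = 12057 − 12342.633333 = -285.633333
b = Sxy/Sxx = -285.633333/13233.333333 = -0.021584
a = ȳ − b·x̄ = 19.716667 − (-0.021584)·104.333333 = 21.968637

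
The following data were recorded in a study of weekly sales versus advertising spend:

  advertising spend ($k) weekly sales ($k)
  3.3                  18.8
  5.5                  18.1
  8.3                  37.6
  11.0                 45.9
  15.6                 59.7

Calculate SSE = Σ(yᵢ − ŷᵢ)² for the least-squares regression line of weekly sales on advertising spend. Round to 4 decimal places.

58.7141

n = 5, Σx = 43.7, Σy = 180.1, Σxy = 1909.89, Σx² = 474.39, Σy² = 7765.71
Sxx = Σx² − (Σx)²/n = 474.39 − 381.938 = 92.452
Sxy = Σxy − (Σx)(Σy)/n = 1909.89 − 1574.074 = 335.816
Syy = Σy² − (Σy)²/n = 7765.71 − 6487.202 = 1278.508
b = Sxy/Sxx = 335.816/92.452 = 3.632328
SSE = Syy − b·Sxy = 1278.508 − 3.632328·335.816 = 58.714098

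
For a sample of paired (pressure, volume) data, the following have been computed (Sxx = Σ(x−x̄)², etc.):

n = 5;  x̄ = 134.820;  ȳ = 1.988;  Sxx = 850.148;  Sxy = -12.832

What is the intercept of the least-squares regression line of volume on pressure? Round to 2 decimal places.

4.02

b = Sxy/Sxx = -12.832/850.148 = -0.015094
a = ȳ − b·x̄ = 1.988 − (-0.015094)·134.82 = 4.022952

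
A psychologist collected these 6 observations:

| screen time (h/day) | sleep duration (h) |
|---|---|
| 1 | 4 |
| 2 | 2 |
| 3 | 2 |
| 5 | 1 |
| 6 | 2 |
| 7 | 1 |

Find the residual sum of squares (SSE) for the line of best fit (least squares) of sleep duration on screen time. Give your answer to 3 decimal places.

2.429

n = 6, Σx = 24, Σy = 12, Σxy = 38, Σx² = 124, Σy² = 30
Sxx = Σx² − (Σx)²/n = 124 − 96 = 28
Sxy = Σxy − (Σx)(Σy)/n = 38 − 48 = -10
Syy = Σy² − (Σy)²/n = 30 − 24 = 6
b = Sxy/Sxx = -10/28 = -0.357143
SSE = Syy − b·Sxy = 6 − (-0.357143)·(-10) = 2.428571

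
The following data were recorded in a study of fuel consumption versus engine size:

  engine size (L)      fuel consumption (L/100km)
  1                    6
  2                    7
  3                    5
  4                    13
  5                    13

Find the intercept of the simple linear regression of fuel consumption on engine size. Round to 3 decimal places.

2.800

n = 5, Σx = 15, Σy = 44, Σxy = 152, Σx² = 55
Sxx = Σx² − (Σx)²/n = 55 − 45 = 10
Sxy = Σxy − (Σx)(Σy)/n = 152 − 132 = 20
b = Sxy/Sxx = 20/10 = 2
a = ȳ − b·x̄ = 8.8 − 2·3 = 2.8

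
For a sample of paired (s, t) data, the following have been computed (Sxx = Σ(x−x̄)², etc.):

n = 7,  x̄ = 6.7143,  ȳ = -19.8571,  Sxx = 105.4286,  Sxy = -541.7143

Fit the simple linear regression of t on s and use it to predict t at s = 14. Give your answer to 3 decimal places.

b = Sxy/Sxx = -541.7143/105.4286 = -5.138210
a = ȳ − b·x̄ = -19.8571 − (-5.138210)·6.7143 = 14.642384
ŷ(14) = a + b·14 = 14.642384 + (-5.138210)·14 = -57.292558

-57.293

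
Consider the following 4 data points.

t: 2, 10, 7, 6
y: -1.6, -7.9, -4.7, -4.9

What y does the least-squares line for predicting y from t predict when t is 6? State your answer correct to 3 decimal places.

n = 4, Σx = 25, Σy = -19.1, Σxy = -144.5, Σx² = 189
Sxx = Σx² − (Σx)²/n = 189 − 156.25 = 32.75
Sxy = Σxy − (Σx)(Σy)/n = -144.5 − (-119.375) = -25.125
b = Sxy/Sxx = -25.125/32.75 = -0.767176
a = ȳ − b·x̄ = -4.775 − (-0.767176)·6.25 = 0.019847
ŷ(6) = a + b·6 = 0.019847 + (-0.767176)·6 = -4.583206

-4.583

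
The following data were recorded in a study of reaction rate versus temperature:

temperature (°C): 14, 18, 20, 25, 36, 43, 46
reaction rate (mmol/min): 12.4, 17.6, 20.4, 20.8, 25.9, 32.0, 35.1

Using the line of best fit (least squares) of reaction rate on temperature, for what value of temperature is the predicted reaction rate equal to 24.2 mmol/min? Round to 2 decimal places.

30.06

n = 7, Σx = 202, Σy = 164.2, Σxy = 5341.4, Σx² = 6806
Sxx = Σx² − (Σx)²/n = 6806 − 5829.142857 = 976.857143
Sxy = Σxy − (Σx)(Σy)/n = 5341.4 − 4738.342857 = 603.057143
b = Sxy/Sxx = 603.057143/976.857143 = 0.617344
a = ȳ − b·x̄ = 23.457143 − 0.617344·28.857143 = 5.642352
Set a + b·x = 24.2: x = (24.2 − 5.642352) / 0.617344 = 30.060454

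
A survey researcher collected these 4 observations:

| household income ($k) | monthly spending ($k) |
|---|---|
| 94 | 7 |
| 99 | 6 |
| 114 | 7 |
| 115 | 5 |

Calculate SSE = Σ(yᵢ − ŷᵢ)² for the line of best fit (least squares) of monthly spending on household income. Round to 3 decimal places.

2.286

n = 4, Σx = 422, Σy = 25, Σxy = 2625, Σx² = 44858, Σy² = 159
Sxx = Σx² − (Σx)²/n = 44858 − 44521 = 337
Sxy = Σxy − (Σx)(Σy)/n = 2625 − 2637.5 = -12.5
Syy = Σy² − (Σy)²/n = 159 − 156.25 = 2.75
b = Sxy/Sxx = -12.5/337 = -0.037092
SSE = Syy − b·Sxy = 2.75 − (-0.037092)·(-12.5) = 2.286350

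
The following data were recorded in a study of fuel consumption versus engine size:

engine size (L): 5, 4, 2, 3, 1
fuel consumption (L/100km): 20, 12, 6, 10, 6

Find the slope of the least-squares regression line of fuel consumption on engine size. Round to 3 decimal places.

3.400

n = 5, Σx = 15, Σy = 54, Σxy = 196, Σx² = 55
Sxx = Σx² − (Σx)²/n = 55 − 45 = 10
Sxy = Σxy − (Σx)(Σy)/n = 196 − 162 = 34
b = Sxy/Sxx = 34/10 = 3.4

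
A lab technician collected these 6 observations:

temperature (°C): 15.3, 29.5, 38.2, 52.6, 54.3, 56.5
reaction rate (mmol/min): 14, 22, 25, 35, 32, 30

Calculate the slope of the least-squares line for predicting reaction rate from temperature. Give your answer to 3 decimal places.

n = 6, Σx = 246.4, Σy = 158, Σxy = 7091.8, Σx² = 11471.08
Sxx = Σx² − (Σx)²/n = 11471.08 − 10118.826667 = 1352.253333
Sxy = Σxy − (Σx)(Σy)/n = 7091.8 − 6488.533333 = 603.266667
b = Sxy/Sxx = 603.266667/1352.253333 = 0.446120

0.446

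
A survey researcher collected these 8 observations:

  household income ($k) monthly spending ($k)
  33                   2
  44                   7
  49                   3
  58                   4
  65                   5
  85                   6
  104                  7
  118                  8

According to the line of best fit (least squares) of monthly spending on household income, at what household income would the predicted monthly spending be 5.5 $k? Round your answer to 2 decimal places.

74.15

n = 8, Σx = 556, Σy = 42, Σxy = 3260, Σx² = 44980
Sxx = Σx² − (Σx)²/n = 44980 − 38642 = 6338
Sxy = Σxy − (Σx)(Σy)/n = 3260 − 2919 = 341
b = Sxy/Sxx = 341/6338 = 0.053802
a = ȳ − b·x̄ = 5.25 − 0.053802·69.5 = 1.510729
Set a + b·x = 5.5: x = (5.5 − 1.510729) / 0.053802 = 74.146628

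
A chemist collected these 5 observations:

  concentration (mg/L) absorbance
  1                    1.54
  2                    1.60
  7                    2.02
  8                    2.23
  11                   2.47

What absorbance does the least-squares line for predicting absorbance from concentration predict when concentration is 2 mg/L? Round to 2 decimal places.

1.61

n = 5, Σx = 29, Σy = 9.86, Σxy = 63.89, Σx² = 239
Sxx = Σx² − (Σx)²/n = 239 − 168.2 = 70.8
Sxy = Σxy − (Σx)(Σy)/n = 63.89 − 57.188 = 6.702
b = Sxy/Sxx = 6.702/70.8 = 0.094661
a = ȳ − b·x̄ = 1.972 − 0.094661·5.8 = 1.422966
ŷ(2) = a + b·2 = 1.422966 + 0.094661·2 = 1.612288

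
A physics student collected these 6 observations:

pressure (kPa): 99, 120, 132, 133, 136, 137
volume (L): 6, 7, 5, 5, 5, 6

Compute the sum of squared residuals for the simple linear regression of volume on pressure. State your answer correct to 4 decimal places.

n = 6, Σx = 757, Σy = 34, Σxy = 4261, Σx² = 96579, Σy² = 196
Sxx = Σx² − (Σx)²/n = 96579 − 95508.166667 = 1070.833333
Sxy = Σxy − (Σx)(Σy)/n = 4261 − 4289.666667 = -28.666667
Syy = Σy² − (Σy)²/n = 196 − 192.666667 = 3.333333
b = Sxy/Sxx = -28.666667/1070.833333 = -0.026770
SSE = Syy − b·Sxy = 3.333333 − (-0.026770)·(-28.666667) = 2.565914

2.5659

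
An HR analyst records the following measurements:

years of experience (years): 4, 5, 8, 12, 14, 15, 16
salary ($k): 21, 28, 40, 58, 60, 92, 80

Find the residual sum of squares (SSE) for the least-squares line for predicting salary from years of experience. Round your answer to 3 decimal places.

n = 7, Σx = 74, Σy = 379, Σxy = 4740, Σx² = 926, Σy² = 24653
Sxx = Σx² − (Σx)²/n = 926 − 782.285714 = 143.714286
Sxy = Σxy − (Σx)(Σy)/n = 4740 − 4006.571429 = 733.428571
Syy = Σy² − (Σy)²/n = 24653 − 20520.142857 = 4132.857143
b = Sxy/Sxx = 733.428571/143.714286 = 5.103380
SSE = Syy − b·Sxy = 4132.857143 − 5.103380·733.428571 = 389.892644

389.893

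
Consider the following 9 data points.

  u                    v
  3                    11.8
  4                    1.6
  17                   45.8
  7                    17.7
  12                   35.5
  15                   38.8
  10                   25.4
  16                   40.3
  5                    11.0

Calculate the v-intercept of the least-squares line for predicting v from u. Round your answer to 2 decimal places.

-2.38

n = 9, Σx = 89, Σy = 227.9, Σxy = 2906.1, Σx² = 1113
Sxx = Σx² − (Σx)²/n = 1113 − 880.111111 = 232.888889
Sxy = Σxy − (Σx)(Σy)/n = 2906.1 − 2253.677778 = 652.422222
b = Sxy/Sxx = 652.422222/232.888889 = 2.801431
a = ȳ − b·x̄ = 25.322222 − 2.801431·9.888889 = -2.380821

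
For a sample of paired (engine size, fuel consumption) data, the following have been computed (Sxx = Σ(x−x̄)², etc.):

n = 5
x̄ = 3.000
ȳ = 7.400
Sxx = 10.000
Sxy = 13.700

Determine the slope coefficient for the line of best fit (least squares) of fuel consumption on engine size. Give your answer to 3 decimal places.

b = Sxy/Sxx = 13.7/10 = 1.37

1.370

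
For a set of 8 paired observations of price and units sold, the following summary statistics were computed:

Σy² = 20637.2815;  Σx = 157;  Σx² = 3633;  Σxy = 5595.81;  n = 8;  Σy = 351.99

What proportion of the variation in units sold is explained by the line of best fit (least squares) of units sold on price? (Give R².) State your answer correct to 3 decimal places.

Sxx = Σx² − (Σx)²/n = 3633 − 3081.125 = 551.875
Sxy = Σxy − (Σx)(Σy)/n = 5595.81 − 6907.80375 = -1311.99375
Syy = Σy² − (Σy)²/n = 20637.2815 − 15487.120012 = 5150.161487
R² = Sxy²/(Sxx·Syy) = (-1311.99375)²/(551.875·5150.161487) = 0.605622

0.606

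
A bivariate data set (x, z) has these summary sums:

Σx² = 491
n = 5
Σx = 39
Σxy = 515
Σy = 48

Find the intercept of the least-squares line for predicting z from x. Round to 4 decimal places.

3.7291

Sxx = Σx² − (Σx)²/n = 491 − 304.2 = 186.8
Sxy = Σxy − (Σx)(Σy)/n = 515 − 374.4 = 140.6
b = Sxy/Sxx = 140.6/186.8 = 0.752677
a = ȳ − b·x̄ = 9.6 − 0.752677·7.8 = 3.729122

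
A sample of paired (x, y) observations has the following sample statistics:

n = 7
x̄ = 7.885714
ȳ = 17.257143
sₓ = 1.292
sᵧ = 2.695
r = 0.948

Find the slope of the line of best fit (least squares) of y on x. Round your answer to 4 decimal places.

b = r · sᵧ/sₓ = 0.948 · 2.695/1.292 = 1.977446

1.9774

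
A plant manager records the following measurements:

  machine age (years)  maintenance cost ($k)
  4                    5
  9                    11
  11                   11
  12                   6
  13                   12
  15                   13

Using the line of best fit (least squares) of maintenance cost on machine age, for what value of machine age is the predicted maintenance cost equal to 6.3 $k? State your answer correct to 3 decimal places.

n = 6, Σx = 64, Σy = 58, Σxy = 663, Σx² = 756
Sxx = Σx² − (Σx)²/n = 756 − 682.666667 = 73.333333
Sxy = Σxy − (Σx)(Σy)/n = 663 − 618.666667 = 44.333333
b = Sxy/Sxx = 44.333333/73.333333 = 0.604545
a = ȳ − b·x̄ = 9.666667 − 0.604545·10.666667 = 3.218182
Set a + b·x = 6.3: x = (6.3 − 3.218182) / 0.604545 = 5.097744

5.098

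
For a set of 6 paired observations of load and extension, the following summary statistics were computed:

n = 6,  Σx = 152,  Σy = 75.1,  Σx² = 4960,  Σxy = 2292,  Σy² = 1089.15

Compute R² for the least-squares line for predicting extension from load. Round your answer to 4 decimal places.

Sxx = Σx² − (Σx)²/n = 4960 − 3850.666667 = 1109.333333
Sxy = Σxy − (Σx)(Σy)/n = 2292 − 1902.533333 = 389.466667
Syy = Σy² − (Σy)²/n = 1089.15 − 940.001667 = 149.148333
R² = Sxy²/(Sxx·Syy) = (389.466667)²/(1109.333333·149.148333) = 0.916769

0.9168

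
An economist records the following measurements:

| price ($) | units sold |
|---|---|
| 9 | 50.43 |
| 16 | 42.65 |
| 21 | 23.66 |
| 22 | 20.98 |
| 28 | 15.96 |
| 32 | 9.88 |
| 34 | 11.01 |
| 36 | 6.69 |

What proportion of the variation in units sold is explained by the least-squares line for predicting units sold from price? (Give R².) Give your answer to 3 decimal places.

n = 8, Σx = 198, Σy = 181.26, Σxy = 3472.91, Σx² = 5522, Σy² = 5880.4756
Sxx = Σx² − (Σx)²/n = 5522 − 4900.5 = 621.5
Sxy = Σxy − (Σx)(Σy)/n = 3472.91 − 4486.185 = -1013.275
Syy = Σy² − (Σy)²/n = 5880.4756 − 4106.89845 = 1773.57715
R² = Sxy²/(Sxx·Syy) = (-1013.275)²/(621.5·1773.57715) = 0.931458

0.931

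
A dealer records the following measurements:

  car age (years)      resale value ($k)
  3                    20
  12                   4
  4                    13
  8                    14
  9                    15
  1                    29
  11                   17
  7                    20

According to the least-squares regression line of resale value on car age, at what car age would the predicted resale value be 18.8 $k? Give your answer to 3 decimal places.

n = 8, Σx = 55, Σy = 132, Σxy = 763, Σx² = 485
Sxx = Σx² − (Σx)²/n = 485 − 378.125 = 106.875
Sxy = Σxy − (Σx)(Σy)/n = 763 − 907.5 = -144.5
b = Sxy/Sxx = -144.5/106.875 = -1.352047
a = ȳ − b·x̄ = 16.5 − (-1.352047)·6.875 = 25.795322
Set a + b·x = 18.8: x = (18.8 − 25.795322) / (-1.352047) = 5.173875

5.174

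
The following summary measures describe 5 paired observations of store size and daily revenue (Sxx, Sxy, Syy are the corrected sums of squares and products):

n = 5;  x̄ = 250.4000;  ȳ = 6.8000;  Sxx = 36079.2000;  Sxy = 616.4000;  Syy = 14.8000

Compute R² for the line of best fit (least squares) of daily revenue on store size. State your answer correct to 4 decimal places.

0.7116

R² = Sxy²/(Sxx·Syy) = (616.4)²/(36079.2·14.8) = 0.711552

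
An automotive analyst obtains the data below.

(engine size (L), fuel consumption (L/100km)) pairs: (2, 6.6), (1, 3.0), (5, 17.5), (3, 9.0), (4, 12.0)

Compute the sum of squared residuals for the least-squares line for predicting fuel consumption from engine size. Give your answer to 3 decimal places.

2.752

n = 5, Σx = 15, Σy = 48.1, Σxy = 178.7, Σx² = 55, Σy² = 583.81
Sxx = Σx² − (Σx)²/n = 55 − 45 = 10
Sxy = Σxy − (Σx)(Σy)/n = 178.7 − 144.3 = 34.4
Syy = Σy² − (Σy)²/n = 583.81 − 462.722 = 121.088
b = Sxy/Sxx = 34.4/10 = 3.44
SSE = Syy − b·Sxy = 121.088 − 3.44·34.4 = 2.752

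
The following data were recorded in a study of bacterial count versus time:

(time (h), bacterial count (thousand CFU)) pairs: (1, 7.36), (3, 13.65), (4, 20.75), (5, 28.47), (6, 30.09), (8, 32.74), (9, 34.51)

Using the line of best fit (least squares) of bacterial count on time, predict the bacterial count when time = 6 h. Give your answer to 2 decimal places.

26.96

n = 7, Σx = 36, Σy = 167.57, Σxy = 1026.71, Σx² = 232
Sxx = Σx² − (Σx)²/n = 232 − 185.142857 = 46.857143
Sxy = Σxy − (Σx)(Σy)/n = 1026.71 − 861.788571 = 164.921429
b = Sxy/Sxx = 164.921429/46.857143 = 3.519665
a = ȳ − b·x̄ = 23.938571 − 3.519665·5.142857 = 5.837439
ŷ(6) = a + b·6 = 5.837439 + 3.519665·6 = 26.955427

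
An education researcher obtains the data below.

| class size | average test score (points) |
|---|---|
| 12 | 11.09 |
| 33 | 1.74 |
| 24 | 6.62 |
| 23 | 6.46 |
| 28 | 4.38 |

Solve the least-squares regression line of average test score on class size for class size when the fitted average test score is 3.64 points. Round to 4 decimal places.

n = 5, Σx = 120, Σy = 30.29, Σxy = 620.6, Σx² = 3122
Sxx = Σx² − (Σx)²/n = 3122 − 2880 = 242
Sxy = Σxy − (Σx)(Σy)/n = 620.6 − 726.96 = -106.36
b = Sxy/Sxx = -106.36/242 = -0.439504
a = ȳ − b·x̄ = 6.058 − (-0.439504)·24 = 16.606099
Set a + b·x = 3.64: x = (3.64 − 16.606099) / (-0.439504) = 29.501655

29.5017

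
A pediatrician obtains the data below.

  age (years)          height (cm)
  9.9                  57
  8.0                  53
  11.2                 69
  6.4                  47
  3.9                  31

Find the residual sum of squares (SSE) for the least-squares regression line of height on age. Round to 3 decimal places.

n = 5, Σx = 39.4, Σy = 257, Σxy = 2182.8, Σx² = 343.62, Σy² = 13989
Sxx = Σx² − (Σx)²/n = 343.62 − 310.472 = 33.148
Sxy = Σxy − (Σx)(Σy)/n = 2182.8 − 2025.16 = 157.64
Syy = Σy² − (Σy)²/n = 13989 − 13209.8 = 779.2
b = Sxy/Sxx = 157.64/33.148 = 4.755641
SSE = Syy − b·Sxy = 779.2 − 4.755641·157.64 = 29.520695

29.521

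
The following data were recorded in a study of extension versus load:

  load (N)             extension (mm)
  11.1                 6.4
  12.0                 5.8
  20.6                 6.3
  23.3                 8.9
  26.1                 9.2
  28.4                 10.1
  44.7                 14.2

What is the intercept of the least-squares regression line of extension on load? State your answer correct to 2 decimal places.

2.76

n = 7, Σx = 166.2, Σy = 60.9, Σxy = 1639.49, Σx² = 4720.32
Sxx = Σx² − (Σx)²/n = 4720.32 − 3946.062857 = 774.257143
Sxy = Σxy − (Σx)(Σy)/n = 1639.49 − 1445.94 = 193.55
b = Sxy/Sxx = 193.55/774.257143 = 0.249982
a = ȳ − b·x̄ = 8.7 − 0.249982·23.742857 = 2.764724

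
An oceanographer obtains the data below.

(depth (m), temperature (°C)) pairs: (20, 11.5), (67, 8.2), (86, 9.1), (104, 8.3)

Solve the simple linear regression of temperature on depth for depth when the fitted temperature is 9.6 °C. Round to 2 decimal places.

n = 4, Σx = 277, Σy = 37.1, Σxy = 2425.2, Σx² = 23101
Sxx = Σx² − (Σx)²/n = 23101 − 19182.25 = 3918.75
Sxy = Σxy − (Σx)(Σy)/n = 2425.2 − 2569.175 = -143.975
b = Sxy/Sxx = -143.975/3918.75 = -0.036740
a = ȳ − b·x̄ = 9.275 − (-0.036740)·69.25 = 11.819247
Set a + b·x = 9.6: x = (9.6 − 11.819247) / (-0.036740) = 60.404063

60.40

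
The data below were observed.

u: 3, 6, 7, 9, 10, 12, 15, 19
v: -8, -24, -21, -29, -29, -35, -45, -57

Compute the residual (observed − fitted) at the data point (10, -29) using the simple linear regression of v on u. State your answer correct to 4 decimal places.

n = 8, Σx = 81, Σy = -248, Σxy = -3044, Σx² = 1005
Sxx = Σx² − (Σx)²/n = 1005 − 820.125 = 184.875
Sxy = Σxy − (Σx)(Σy)/n = -3044 − (-2511) = -533
b = Sxy/Sxx = -533/184.875 = -2.883029
a = ȳ − b·x̄ = -31 − (-2.883029)·10.125 = -1.809331
ŷ(10) = -1.809331 + (-2.883029)·10 = -30.639621
residual = y − ŷ = -29 − (-30.639621) = 1.639621

1.6396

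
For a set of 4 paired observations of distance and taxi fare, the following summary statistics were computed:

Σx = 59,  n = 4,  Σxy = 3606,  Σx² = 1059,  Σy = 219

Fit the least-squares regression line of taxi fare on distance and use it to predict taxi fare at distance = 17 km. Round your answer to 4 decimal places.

59.2291

Sxx = Σx² − (Σx)²/n = 1059 − 870.25 = 188.75
Sxy = Σxy − (Σx)(Σy)/n = 3606 − 3230.25 = 375.75
b = Sxy/Sxx = 375.75/188.75 = 1.990728
a = ȳ − b·x̄ = 54.75 − 1.990728·14.75 = 25.386755
ŷ(17) = a + b·17 = 25.386755 + 1.990728·17 = 59.229139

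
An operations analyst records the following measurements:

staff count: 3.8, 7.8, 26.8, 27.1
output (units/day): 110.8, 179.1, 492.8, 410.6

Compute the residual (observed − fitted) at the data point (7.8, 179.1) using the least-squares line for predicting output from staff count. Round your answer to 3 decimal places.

n = 4, Σx = 65.5, Σy = 1193.3, Σxy = 26152.32, Σx² = 1527.93
Sxx = Σx² − (Σx)²/n = 1527.93 − 1072.5625 = 455.3675
Sxy = Σxy − (Σx)(Σy)/n = 26152.32 − 19540.2875 = 6612.0325
b = Sxy/Sxx = 6612.0325/455.3675 = 14.520212
a = ȳ − b·x̄ = 298.325 − 14.520212·16.375 = 60.556533
ŷ(7.8) = 60.556533 + 14.520212·7.8 = 173.814185
residual = y − ŷ = 179.1 − 173.814185 = 5.285815

5.286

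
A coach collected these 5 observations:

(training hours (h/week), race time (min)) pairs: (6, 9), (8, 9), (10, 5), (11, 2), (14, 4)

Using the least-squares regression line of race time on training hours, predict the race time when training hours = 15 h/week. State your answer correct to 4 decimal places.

1.5326

n = 5, Σx = 49, Σy = 29, Σxy = 254, Σx² = 517
Sxx = Σx² − (Σx)²/n = 517 − 480.2 = 36.8
Sxy = Σxy − (Σx)(Σy)/n = 254 − 284.2 = -30.2
b = Sxy/Sxx = -30.2/36.8 = -0.820652
a = ȳ − b·x̄ = 5.8 − (-0.820652)·9.8 = 13.842391
ŷ(15) = a + b·15 = 13.842391 + (-0.820652)·15 = 1.532609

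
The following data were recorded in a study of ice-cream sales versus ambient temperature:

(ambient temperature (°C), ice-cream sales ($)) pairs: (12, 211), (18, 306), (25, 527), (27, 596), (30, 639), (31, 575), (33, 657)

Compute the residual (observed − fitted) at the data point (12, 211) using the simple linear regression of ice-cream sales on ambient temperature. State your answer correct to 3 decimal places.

n = 7, Σx = 176, Σy = 3511, Σxy = 95983, Σx² = 4772
Sxx = Σx² − (Σx)²/n = 4772 − 4425.142857 = 346.857143
Sxy = Σxy − (Σx)(Σy)/n = 95983 − 88276.571429 = 7706.428571
b = Sxy/Sxx = 7706.428571/346.857143 = 22.217875
a = ȳ − b·x̄ = 501.571429 − 22.217875·25.142857 = -57.049423
ŷ(12) = -57.049423 + 22.217875·12 = 209.565074
residual = y − ŷ = 211 − 209.565074 = 1.434926

1.435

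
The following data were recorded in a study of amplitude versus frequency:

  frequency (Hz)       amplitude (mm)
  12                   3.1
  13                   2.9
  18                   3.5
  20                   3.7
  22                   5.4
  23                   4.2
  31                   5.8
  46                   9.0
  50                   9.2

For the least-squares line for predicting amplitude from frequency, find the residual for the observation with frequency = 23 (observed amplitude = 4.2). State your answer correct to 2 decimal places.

n = 9, Σx = 235, Σy = 46.8, Σxy = 1481.1, Σx² = 7627
Sxx = Σx² − (Σx)²/n = 7627 − 6136.111111 = 1490.888889
Sxy = Σxy − (Σx)(Σy)/n = 1481.1 − 1222 = 259.1
b = Sxy/Sxx = 259.1/1490.888889 = 0.173789
a = ȳ − b·x̄ = 5.2 − 0.173789·26.111111 = 0.662178
ŷ(23) = 0.662178 + 0.173789·23 = 4.659323
residual = y − ŷ = 4.2 − 4.659323 = -0.459323

-0.46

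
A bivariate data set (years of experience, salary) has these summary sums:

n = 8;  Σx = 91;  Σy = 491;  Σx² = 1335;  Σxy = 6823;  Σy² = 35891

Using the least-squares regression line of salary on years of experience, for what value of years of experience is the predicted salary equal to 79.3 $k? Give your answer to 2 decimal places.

15.72

Sxx = Σx² − (Σx)²/n = 1335 − 1035.125 = 299.875
Sxy = Σxy − (Σx)(Σy)/n = 6823 − 5585.125 = 1237.875
b = Sxy/Sxx = 1237.875/299.875 = 4.127970
a = ȳ − b·x̄ = 61.375 − 4.127970·11.375 = 14.419341
Set a + b·x = 79.3: x = (79.3 − 14.419341) / 4.127970 = 15.717328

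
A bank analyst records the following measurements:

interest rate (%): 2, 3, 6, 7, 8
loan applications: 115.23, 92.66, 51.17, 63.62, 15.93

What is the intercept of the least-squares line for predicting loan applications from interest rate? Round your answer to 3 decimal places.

n = 5, Σx = 26, Σy = 338.61, Σxy = 1388.24, Σx² = 162
Sxx = Σx² − (Σx)²/n = 162 − 135.2 = 26.8
Sxy = Σxy − (Σx)(Σy)/n = 1388.24 − 1760.772 = -372.532
b = Sxy/Sxx = -372.532/26.8 = -13.900448
a = ȳ − b·x̄ = 67.722 − (-13.900448)·5.2 = 140.004328

140.004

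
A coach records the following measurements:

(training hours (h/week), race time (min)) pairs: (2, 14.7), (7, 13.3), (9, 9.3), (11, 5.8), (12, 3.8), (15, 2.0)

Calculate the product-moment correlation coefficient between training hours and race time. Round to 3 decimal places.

n = 6, Σx = 56, Σy = 48.9, Σxy = 345.6, Σx² = 624, Σy² = 531.55
Sxx = Σx² − (Σx)²/n = 624 − 522.666667 = 101.333333
Sxy = Σxy − (Σx)(Σy)/n = 345.6 − 456.4 = -110.8
Syy = Σy² − (Σy)²/n = 531.55 − 398.535 = 133.015
r = Sxy/√(Sxx·Syy) = -110.8/√(13478.853333) = -110.8/116.098464 = -0.954362

-0.954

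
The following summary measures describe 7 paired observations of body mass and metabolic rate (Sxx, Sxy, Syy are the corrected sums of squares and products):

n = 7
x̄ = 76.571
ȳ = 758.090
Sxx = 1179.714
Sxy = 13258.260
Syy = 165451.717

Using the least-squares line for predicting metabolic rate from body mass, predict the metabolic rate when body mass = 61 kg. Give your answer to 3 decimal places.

583.095

b = Sxy/Sxx = 13258.26/1179.714 = 11.238537
a = ȳ − b·x̄ = 758.09 − 11.238537·76.571 = -102.456053
ŷ(61) = a + b·61 = -102.456053 + 11.238537·61 = 583.094733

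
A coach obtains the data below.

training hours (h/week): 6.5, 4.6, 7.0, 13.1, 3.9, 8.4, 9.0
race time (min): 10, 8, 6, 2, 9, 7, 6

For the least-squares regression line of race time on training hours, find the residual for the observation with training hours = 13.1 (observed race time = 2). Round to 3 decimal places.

n = 7, Σx = 52.5, Σy = 48, Σxy = 317.9, Σx² = 450.79
Sxx = Σx² − (Σx)²/n = 450.79 − 393.75 = 57.04
Sxy = Σxy − (Σx)(Σy)/n = 317.9 − 360 = -42.1
b = Sxy/Sxx = -42.1/57.04 = -0.738079
a = ȳ − b·x̄ = 6.857143 − (-0.738079)·7.5 = 12.392732
ŷ(13.1) = 12.392732 + (-0.738079)·13.1 = 2.723903
residual = y − ŷ = 2 − 2.723903 = -0.723903

-0.724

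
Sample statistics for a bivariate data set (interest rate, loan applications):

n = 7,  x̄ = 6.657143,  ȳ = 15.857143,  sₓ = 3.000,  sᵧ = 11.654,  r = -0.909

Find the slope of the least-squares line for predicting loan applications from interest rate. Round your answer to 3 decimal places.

-3.531

b = r · sᵧ/sₓ = -0.909 · 11.654/3 = -3.531162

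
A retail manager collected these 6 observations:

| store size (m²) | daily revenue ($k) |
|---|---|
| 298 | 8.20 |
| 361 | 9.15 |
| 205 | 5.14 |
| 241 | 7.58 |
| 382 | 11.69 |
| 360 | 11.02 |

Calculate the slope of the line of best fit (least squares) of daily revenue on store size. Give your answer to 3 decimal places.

n = 6, Σx = 1847, Σy = 52.78, Σxy = 17060.01, Σx² = 594755
Sxx = Σx² − (Σx)²/n = 594755 − 568568.166667 = 26186.833333
Sxy = Σxy − (Σx)(Σy)/n = 17060.01 − 16247.443333 = 812.566667
b = Sxy/Sxx = 812.566667/26186.833333 = 0.031030

0.031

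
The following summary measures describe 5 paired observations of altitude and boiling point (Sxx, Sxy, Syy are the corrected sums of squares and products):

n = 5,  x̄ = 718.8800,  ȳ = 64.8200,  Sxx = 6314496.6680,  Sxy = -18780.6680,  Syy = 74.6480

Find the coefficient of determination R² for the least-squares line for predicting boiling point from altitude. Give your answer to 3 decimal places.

0.748

R² = Sxy²/(Sxx·Syy) = (-18780.668)²/(6314496.668·74.648) = 0.748282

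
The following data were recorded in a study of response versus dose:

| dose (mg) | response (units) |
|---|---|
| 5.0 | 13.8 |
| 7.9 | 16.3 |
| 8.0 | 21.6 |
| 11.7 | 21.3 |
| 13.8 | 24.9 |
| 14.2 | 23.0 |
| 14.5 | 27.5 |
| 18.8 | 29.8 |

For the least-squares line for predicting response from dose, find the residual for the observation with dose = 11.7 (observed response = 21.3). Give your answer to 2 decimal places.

n = 8, Σx = 93.9, Σy = 178.2, Σxy = 2248.99, Σx² = 1244.07
Sxx = Σx² − (Σx)²/n = 1244.07 − 1102.15125 = 141.91875
Sxy = Σxy − (Σx)(Σy)/n = 2248.99 − 2091.6225 = 157.3675
b = Sxy/Sxx = 157.3675/141.91875 = 1.108856
a = ȳ − b·x̄ = 22.275 − 1.108856·11.7375 = 9.259799
ŷ(11.7) = 9.259799 + 1.108856·11.7 = 22.233418
residual = y − ŷ = 21.3 − 22.233418 = -0.933418

-0.93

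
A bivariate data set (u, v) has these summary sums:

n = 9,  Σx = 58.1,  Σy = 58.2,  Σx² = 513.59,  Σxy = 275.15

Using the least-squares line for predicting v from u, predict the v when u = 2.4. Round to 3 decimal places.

9.411

Sxx = Σx² − (Σx)²/n = 513.59 − 375.067778 = 138.522222
Sxy = Σxy − (Σx)(Σy)/n = 275.15 − 375.713333 = -100.563333
b = Sxy/Sxx = -100.563333/138.522222 = -0.725973
a = ȳ − b·x̄ = 6.466667 − (-0.725973)·6.455556 = 11.153223
ŷ(2.4) = a + b·2.4 = 11.153223 + (-0.725973)·2.4 = 9.410889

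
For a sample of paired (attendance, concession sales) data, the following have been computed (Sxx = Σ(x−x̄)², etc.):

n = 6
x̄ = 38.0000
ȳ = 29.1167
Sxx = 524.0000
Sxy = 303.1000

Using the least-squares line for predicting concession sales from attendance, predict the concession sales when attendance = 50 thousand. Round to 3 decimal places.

36.058

b = Sxy/Sxx = 303.1/524 = 0.578435
a = ȳ − b·x̄ = 29.1167 − 0.578435·38 = 7.136166
ŷ(50) = a + b·50 = 7.136166 + 0.578435·50 = 36.057921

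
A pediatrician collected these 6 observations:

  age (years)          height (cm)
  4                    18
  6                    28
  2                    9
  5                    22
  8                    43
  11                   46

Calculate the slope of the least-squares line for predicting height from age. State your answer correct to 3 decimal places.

n = 6, Σx = 36, Σy = 166, Σxy = 1218, Σx² = 266
Sxx = Σx² − (Σx)²/n = 266 − 216 = 50
Sxy = Σxy − (Σx)(Σy)/n = 1218 − 996 = 222
b = Sxy/Sxx = 222/50 = 4.44

4.440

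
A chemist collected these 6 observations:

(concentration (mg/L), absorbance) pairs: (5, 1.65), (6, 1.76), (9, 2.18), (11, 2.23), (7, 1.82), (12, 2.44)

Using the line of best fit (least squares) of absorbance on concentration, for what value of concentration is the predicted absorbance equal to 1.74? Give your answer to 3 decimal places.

n = 6, Σx = 50, Σy = 12.08, Σxy = 104.98, Σx² = 456
Sxx = Σx² − (Σx)²/n = 456 − 416.666667 = 39.333333
Sxy = Σxy − (Σx)(Σy)/n = 104.98 − 100.666667 = 4.313333
b = Sxy/Sxx = 4.313333/39.333333 = 0.109661
a = ȳ − b·x̄ = 2.013333 − 0.109661·8.333333 = 1.099492
Set a + b·x = 1.74: x = (1.74 − 1.099492) / 0.109661 = 5.840804

5.841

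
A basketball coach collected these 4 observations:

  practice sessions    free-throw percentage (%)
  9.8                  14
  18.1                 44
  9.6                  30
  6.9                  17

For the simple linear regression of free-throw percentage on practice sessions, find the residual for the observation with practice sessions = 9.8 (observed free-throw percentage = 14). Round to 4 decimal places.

n = 4, Σx = 44.4, Σy = 105, Σxy = 1338.9, Σx² = 563.42
Sxx = Σx² − (Σx)²/n = 563.42 − 492.84 = 70.58
Sxy = Σxy − (Σx)(Σy)/n = 1338.9 − 1165.5 = 173.4
b = Sxy/Sxx = 173.4/70.58 = 2.456787
a = ȳ − b·x̄ = 26.25 − 2.456787·11.1 = -1.020332
ŷ(9.8) = -1.020332 + 2.456787·9.8 = 23.056177
residual = y − ŷ = 14 − 23.056177 = -9.056177

-9.0562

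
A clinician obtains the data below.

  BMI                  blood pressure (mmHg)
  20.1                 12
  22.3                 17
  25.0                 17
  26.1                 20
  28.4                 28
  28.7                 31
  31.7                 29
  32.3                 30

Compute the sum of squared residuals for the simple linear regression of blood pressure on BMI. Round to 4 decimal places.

51.9187

n = 8, Σx = 214.6, Σy = 184, Σxy = 5140.5, Σx² = 5885.94, Σy² = 4608
Sxx = Σx² − (Σx)²/n = 5885.94 − 5756.645 = 129.295
Sxy = Σxy − (Σx)(Σy)/n = 5140.5 − 4935.8 = 204.7
Syy = Σy² − (Σy)²/n = 4608 − 4232 = 376
b = Sxy/Sxx = 204.7/129.295 = 1.583201
SSE = Syy − b·Sxy = 376 − 1.583201·204.7 = 51.918713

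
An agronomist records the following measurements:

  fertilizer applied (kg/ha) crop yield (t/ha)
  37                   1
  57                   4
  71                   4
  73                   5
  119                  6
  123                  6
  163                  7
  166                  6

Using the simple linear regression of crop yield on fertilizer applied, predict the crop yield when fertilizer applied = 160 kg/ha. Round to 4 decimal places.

6.8589

n = 8, Σx = 809, Σy = 39, Σxy = 4503, Σx² = 98403
Sxx = Σx² − (Σx)²/n = 98403 − 81810.125 = 16592.875
Sxy = Σxy − (Σx)(Σy)/n = 4503 − 3943.875 = 559.125
b = Sxy/Sxx = 559.125/16592.875 = 0.033697
a = ȳ − b·x̄ = 4.875 − 0.033697·101.125 = 1.467422
ŷ(160) = a + b·160 = 1.467422 + 0.033697·160 = 6.858893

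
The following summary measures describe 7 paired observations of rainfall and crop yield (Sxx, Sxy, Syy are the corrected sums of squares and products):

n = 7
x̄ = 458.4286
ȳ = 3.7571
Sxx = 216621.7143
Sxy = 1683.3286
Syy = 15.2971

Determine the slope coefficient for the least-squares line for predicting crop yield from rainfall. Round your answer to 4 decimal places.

0.0078

b = Sxy/Sxx = 1683.3286/216621.7143 = 0.007771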